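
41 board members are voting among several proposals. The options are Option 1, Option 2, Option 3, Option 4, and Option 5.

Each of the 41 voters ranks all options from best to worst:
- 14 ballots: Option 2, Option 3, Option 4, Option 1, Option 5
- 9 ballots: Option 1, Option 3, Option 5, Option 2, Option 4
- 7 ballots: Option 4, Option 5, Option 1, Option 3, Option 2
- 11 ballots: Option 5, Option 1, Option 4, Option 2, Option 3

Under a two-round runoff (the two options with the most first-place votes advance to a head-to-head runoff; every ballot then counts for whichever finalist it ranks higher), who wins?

Option 5

Round 1 first-place votes: Option 1 9, Option 2 14, Option 3 0, Option 4 7, Option 5 11. Option 2 and Option 5 advance.
Runoff: Option 2 is ranked above Option 5 on 14 ballots, Option 5 above Option 2 on 27.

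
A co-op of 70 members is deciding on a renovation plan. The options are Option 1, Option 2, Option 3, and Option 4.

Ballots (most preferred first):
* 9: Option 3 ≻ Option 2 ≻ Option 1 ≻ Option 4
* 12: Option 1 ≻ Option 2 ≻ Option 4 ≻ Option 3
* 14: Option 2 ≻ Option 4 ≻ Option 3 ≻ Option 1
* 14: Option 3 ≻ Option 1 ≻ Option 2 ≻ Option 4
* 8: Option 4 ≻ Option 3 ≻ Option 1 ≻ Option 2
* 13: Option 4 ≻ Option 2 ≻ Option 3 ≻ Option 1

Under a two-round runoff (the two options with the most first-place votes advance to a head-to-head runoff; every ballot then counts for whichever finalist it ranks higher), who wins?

Round 1 first-place votes: Option 1 12, Option 2 14, Option 3 23, Option 4 21. Option 3 and Option 4 advance.
Runoff: Option 3 is ranked above Option 4 on 23 ballots, Option 4 above Option 3 on 47.

Option 4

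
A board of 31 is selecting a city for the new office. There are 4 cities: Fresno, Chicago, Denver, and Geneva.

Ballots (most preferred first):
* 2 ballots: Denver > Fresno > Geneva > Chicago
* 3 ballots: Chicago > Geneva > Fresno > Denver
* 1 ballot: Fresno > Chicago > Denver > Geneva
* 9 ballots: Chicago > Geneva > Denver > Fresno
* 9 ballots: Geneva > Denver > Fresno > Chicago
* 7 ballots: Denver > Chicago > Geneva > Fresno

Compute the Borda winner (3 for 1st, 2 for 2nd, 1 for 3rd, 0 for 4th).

Geneva

Fresno: 2×2 + 3×1 + 1×3 + 9×0 + 9×1 + 7×0 = 19
Chicago: 2×0 + 3×3 + 1×2 + 9×3 + 9×0 + 7×2 = 52
Denver: 2×3 + 3×0 + 1×1 + 9×1 + 9×2 + 7×3 = 55
Geneva: 2×1 + 3×2 + 1×0 + 9×2 + 9×3 + 7×1 = 60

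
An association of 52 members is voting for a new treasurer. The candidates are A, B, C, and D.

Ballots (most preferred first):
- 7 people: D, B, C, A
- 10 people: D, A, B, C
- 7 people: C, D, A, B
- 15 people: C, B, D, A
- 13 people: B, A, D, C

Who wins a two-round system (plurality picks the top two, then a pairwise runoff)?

Round 1 first-place votes: A 0, B 13, C 22, D 17. C and D advance.
Runoff: C is ranked above D on 22 ballots, D above C on 30.

D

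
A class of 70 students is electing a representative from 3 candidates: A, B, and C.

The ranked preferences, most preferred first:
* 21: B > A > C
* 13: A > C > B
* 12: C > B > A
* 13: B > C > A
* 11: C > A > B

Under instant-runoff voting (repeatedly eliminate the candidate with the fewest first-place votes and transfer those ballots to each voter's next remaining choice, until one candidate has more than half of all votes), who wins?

Round 1: A 13, B 34, C 23. A eliminated.
Round 2: B 34, C 36. C has a majority (≥36).

C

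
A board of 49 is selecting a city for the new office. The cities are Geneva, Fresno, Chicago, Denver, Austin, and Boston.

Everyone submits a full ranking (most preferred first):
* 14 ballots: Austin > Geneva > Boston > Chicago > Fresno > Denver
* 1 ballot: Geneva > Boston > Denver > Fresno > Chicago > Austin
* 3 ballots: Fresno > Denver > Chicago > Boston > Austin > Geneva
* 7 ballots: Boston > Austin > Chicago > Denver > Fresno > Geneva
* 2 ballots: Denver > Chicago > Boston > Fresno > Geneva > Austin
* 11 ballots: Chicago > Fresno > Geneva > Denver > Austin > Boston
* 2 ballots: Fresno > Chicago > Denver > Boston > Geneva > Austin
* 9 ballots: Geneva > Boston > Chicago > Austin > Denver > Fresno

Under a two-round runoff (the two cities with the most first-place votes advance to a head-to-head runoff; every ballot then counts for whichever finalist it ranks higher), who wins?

Chicago

Round 1 first-place votes: Geneva 10, Fresno 5, Chicago 11, Denver 2, Austin 14, Boston 7. Austin and Chicago advance.
Runoff: Austin is ranked above Chicago on 21 ballots, Chicago above Austin on 28.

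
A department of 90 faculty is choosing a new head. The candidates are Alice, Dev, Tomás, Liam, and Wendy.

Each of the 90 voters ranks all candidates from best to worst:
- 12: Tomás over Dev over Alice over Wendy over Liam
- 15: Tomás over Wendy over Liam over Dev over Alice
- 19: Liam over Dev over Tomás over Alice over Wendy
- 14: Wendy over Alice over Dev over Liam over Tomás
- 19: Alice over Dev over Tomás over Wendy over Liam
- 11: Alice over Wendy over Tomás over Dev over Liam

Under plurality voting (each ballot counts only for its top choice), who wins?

First-place votes: Alice 30, Dev 0, Tomás 27, Liam 19, Wendy 14.

Alice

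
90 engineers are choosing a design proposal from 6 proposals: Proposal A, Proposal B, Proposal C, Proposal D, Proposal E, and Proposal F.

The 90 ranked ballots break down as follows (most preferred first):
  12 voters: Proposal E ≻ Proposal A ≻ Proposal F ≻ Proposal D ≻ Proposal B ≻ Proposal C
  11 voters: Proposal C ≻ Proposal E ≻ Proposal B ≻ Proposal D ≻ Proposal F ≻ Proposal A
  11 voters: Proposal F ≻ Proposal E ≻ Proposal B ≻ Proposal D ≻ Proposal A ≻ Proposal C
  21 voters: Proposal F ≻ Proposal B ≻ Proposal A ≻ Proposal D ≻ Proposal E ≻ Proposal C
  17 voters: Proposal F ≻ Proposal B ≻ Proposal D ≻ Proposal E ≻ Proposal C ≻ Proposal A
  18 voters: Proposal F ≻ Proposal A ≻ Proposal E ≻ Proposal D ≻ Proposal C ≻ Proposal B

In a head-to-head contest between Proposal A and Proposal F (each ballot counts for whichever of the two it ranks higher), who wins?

Proposal A is ranked above Proposal F on 12 ballots; Proposal F above Proposal A on 78.

Proposal F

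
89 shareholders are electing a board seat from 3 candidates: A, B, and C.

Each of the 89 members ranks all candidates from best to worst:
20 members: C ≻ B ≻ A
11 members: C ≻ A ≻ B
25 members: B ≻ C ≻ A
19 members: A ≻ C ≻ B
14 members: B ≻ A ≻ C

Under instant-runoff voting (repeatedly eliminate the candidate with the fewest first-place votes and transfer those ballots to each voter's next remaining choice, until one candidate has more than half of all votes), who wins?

Round 1: A 19, B 39, C 31. A eliminated.
Round 2: B 39, C 50. C has a majority (≥45).

C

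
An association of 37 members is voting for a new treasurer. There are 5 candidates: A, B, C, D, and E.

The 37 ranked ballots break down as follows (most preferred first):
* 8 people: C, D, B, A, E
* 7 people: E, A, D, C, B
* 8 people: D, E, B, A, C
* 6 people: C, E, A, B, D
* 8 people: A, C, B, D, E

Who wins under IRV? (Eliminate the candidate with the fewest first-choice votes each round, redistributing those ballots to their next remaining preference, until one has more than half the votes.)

Round 1: A 8, B 0, C 14, D 8, E 7. B eliminated.
Round 2: A 8, C 14, D 8, E 7. E eliminated.
Round 3: A 15, C 14, D 8. D eliminated.
Round 4: A 23, C 14. A has a majority (≥19).

A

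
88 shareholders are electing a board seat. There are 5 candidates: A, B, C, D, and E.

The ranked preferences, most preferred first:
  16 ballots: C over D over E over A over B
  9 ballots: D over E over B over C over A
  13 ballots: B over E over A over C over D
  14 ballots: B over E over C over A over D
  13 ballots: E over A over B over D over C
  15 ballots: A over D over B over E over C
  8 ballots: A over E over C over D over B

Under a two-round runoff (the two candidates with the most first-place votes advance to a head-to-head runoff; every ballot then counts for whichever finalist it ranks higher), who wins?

Round 1 first-place votes: A 23, B 27, C 16, D 9, E 13. B and A advance.
Runoff: B is ranked above A on 36 ballots, A above B on 52.

A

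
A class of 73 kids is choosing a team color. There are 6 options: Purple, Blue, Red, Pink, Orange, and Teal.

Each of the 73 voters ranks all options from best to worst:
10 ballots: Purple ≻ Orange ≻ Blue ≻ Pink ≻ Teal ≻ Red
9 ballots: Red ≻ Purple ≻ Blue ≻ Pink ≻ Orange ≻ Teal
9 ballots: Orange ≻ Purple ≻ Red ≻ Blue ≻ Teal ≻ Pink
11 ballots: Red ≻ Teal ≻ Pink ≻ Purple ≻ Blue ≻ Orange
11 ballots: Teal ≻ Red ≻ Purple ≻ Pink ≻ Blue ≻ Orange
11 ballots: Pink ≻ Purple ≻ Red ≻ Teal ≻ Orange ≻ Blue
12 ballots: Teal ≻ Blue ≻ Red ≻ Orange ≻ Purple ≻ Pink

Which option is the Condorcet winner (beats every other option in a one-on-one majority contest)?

Red

Red vs Purple: 43–30
Red vs Blue: 51–22
Red vs Pink: 52–21
Red vs Orange: 54–19
Red vs Teal: 40–33
Red beats every other option.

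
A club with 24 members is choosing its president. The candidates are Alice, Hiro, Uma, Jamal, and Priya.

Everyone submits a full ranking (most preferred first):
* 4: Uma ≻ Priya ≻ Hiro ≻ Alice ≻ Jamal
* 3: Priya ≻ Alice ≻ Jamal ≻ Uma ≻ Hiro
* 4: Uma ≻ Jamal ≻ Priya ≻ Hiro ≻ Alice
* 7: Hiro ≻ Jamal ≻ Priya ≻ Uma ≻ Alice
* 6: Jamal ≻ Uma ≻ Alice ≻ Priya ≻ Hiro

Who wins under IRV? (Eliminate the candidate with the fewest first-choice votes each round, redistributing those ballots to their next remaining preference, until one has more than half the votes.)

Round 1: Alice 0, Hiro 7, Uma 8, Jamal 6, Priya 3. Alice eliminated.
Round 2: Hiro 7, Uma 8, Jamal 6, Priya 3. Priya eliminated.
Round 3: Hiro 7, Uma 8, Jamal 9. Hiro eliminated.
Round 4: Uma 8, Jamal 16. Jamal has a majority (≥13).

Jamal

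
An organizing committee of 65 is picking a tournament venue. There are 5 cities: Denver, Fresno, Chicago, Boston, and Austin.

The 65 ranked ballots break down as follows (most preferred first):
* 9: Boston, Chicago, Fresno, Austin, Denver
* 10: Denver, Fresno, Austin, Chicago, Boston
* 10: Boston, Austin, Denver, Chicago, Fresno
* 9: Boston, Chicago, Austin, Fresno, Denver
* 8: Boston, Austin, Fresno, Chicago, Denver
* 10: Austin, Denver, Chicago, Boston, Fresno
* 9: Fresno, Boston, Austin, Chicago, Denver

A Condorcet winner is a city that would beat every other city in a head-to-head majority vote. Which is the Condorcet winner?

Boston

Boston vs Denver: 45–20
Boston vs Fresno: 46–19
Boston vs Chicago: 45–20
Boston vs Austin: 45–20
Boston beats every other city.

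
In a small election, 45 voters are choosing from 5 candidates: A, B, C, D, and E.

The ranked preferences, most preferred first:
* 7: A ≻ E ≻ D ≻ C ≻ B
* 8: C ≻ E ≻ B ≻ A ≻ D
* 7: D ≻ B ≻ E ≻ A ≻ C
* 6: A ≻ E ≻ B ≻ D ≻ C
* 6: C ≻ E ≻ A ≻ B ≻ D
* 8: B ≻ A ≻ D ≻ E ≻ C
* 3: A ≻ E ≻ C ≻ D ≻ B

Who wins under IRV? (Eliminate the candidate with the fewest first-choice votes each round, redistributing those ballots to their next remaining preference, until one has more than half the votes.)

Round 1: A 16, B 8, C 14, D 7, E 0. E eliminated.
Round 2: A 16, B 8, C 14, D 7. D eliminated.
Round 3: A 16, B 15, C 14. C eliminated.
Round 4: A 22, B 23. B has a majority (≥23).

B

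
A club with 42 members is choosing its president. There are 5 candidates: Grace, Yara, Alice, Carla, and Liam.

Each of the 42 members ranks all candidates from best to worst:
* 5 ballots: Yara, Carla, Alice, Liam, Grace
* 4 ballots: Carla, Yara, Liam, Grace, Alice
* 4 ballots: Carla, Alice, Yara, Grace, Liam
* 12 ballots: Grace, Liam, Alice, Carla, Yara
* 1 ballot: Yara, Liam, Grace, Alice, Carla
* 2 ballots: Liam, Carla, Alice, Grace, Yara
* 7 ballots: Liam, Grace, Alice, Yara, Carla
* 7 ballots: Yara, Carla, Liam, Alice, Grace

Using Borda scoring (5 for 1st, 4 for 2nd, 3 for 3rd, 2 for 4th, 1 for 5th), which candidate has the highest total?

Grace: 5×1 + 4×2 + 4×2 + 12×5 + 1×3 + 2×2 + 7×4 + 7×1 = 123
Yara: 5×5 + 4×4 + 4×3 + 12×1 + 1×5 + 2×1 + 7×2 + 7×5 = 121
Alice: 5×3 + 4×1 + 4×4 + 12×3 + 1×2 + 2×3 + 7×3 + 7×2 = 114
Carla: 5×4 + 4×5 + 4×5 + 12×2 + 1×1 + 2×4 + 7×1 + 7×4 = 128
Liam: 5×2 + 4×3 + 4×1 + 12×4 + 1×4 + 2×5 + 7×5 + 7×3 = 144

Liam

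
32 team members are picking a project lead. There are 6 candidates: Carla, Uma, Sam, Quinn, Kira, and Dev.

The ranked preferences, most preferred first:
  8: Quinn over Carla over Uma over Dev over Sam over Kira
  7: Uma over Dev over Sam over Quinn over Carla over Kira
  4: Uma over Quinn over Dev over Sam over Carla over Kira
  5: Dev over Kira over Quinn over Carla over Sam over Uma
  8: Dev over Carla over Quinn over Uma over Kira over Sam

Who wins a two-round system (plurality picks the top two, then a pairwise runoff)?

Round 1 first-place votes: Carla 0, Uma 11, Sam 0, Quinn 8, Kira 0, Dev 13. Dev and Uma advance.
Runoff: Dev is ranked above Uma on 13 ballots, Uma above Dev on 19.

Uma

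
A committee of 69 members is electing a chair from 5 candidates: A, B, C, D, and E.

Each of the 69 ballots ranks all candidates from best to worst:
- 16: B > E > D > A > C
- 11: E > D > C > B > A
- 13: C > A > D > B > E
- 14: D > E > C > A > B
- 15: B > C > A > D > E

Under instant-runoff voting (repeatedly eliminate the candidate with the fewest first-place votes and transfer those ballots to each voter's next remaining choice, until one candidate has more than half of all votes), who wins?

D

Round 1: A 0, B 31, C 13, D 14, E 11. A eliminated.
Round 2: B 31, C 13, D 14, E 11. E eliminated.
Round 3: B 31, C 13, D 25. C eliminated.
Round 4: B 31, D 38. D has a majority (≥35).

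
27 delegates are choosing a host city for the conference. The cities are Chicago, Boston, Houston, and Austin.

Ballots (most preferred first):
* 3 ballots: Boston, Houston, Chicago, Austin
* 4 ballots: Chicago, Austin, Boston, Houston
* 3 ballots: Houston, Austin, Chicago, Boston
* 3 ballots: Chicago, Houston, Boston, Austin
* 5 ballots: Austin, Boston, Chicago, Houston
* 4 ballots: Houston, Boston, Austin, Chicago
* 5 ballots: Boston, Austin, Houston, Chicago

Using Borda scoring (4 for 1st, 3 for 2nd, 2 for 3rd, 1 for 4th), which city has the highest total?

Boston

Chicago: 3×2 + 4×4 + 3×2 + 3×4 + 5×2 + 4×1 + 5×1 = 59
Boston: 3×4 + 4×2 + 3×1 + 3×2 + 5×3 + 4×3 + 5×4 = 76
Houston: 3×3 + 4×1 + 3×4 + 3×3 + 5×1 + 4×4 + 5×2 = 65
Austin: 3×1 + 4×3 + 3×3 + 3×1 + 5×4 + 4×2 + 5×3 = 70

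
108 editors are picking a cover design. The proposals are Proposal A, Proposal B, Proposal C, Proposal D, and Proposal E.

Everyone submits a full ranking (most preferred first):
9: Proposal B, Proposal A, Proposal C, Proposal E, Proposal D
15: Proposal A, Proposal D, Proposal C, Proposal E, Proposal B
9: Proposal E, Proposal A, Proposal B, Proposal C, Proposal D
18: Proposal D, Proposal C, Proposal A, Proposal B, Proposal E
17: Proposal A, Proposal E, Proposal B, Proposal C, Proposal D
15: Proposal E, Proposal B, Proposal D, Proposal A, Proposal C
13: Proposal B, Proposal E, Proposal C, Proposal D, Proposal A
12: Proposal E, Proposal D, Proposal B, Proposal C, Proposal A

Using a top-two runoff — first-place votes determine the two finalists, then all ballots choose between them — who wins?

Round 1 first-place votes: Proposal A 32, Proposal B 22, Proposal C 0, Proposal D 18, Proposal E 36. Proposal E and Proposal A advance.
Runoff: Proposal E is ranked above Proposal A on 49 ballots, Proposal A above Proposal E on 59.

Proposal A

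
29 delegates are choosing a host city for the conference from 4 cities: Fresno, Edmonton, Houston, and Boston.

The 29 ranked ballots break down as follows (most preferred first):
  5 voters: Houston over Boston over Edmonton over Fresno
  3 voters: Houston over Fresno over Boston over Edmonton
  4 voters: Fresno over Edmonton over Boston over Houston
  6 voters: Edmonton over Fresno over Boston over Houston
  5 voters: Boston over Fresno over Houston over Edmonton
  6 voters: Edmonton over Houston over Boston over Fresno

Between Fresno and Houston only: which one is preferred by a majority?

Fresno is ranked above Houston on 15 ballots; Houston above Fresno on 14.

Fresno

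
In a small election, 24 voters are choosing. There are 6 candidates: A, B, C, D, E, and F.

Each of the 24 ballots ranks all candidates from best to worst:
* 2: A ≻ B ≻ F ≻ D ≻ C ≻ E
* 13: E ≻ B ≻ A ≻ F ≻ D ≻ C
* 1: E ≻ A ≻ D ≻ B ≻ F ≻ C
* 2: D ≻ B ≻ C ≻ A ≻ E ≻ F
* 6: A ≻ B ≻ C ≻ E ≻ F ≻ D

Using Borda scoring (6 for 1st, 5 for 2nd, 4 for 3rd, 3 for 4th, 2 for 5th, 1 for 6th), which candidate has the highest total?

A: 2×6 + 13×4 + 1×5 + 2×3 + 6×6 = 111
B: 2×5 + 13×5 + 1×3 + 2×5 + 6×5 = 118
C: 2×2 + 13×1 + 1×1 + 2×4 + 6×4 = 50
D: 2×3 + 13×2 + 1×4 + 2×6 + 6×1 = 54
E: 2×1 + 13×6 + 1×6 + 2×2 + 6×3 = 108
F: 2×4 + 13×3 + 1×2 + 2×1 + 6×2 = 63

B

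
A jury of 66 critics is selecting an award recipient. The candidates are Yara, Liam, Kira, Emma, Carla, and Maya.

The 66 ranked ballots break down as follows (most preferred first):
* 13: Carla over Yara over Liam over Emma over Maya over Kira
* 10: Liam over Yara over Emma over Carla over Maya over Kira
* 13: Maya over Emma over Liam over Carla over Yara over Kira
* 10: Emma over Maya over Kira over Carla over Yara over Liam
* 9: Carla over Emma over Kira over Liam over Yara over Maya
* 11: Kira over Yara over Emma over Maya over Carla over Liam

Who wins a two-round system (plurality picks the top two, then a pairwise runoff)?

Maya

Round 1 first-place votes: Yara 0, Liam 10, Kira 11, Emma 10, Carla 22, Maya 13. Carla and Maya advance.
Runoff: Carla is ranked above Maya on 32 ballots, Maya above Carla on 34.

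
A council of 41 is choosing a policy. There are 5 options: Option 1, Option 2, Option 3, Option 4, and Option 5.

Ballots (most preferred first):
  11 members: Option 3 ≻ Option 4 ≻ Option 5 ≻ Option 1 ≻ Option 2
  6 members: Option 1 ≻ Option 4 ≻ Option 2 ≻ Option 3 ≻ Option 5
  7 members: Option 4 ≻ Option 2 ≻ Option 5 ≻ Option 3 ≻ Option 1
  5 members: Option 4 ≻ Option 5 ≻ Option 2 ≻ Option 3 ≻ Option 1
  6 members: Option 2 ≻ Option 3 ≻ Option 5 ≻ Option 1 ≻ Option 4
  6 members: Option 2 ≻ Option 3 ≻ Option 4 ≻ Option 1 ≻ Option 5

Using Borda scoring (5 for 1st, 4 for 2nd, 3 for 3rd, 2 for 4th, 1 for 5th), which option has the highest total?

Option 4

Option 1: 11×2 + 6×5 + 7×1 + 5×1 + 6×2 + 6×2 = 88
Option 2: 11×1 + 6×3 + 7×4 + 5×3 + 6×5 + 6×5 = 132
Option 3: 11×5 + 6×2 + 7×2 + 5×2 + 6×4 + 6×4 = 139
Option 4: 11×4 + 6×4 + 7×5 + 5×5 + 6×1 + 6×3 = 152
Option 5: 11×3 + 6×1 + 7×3 + 5×4 + 6×3 + 6×1 = 104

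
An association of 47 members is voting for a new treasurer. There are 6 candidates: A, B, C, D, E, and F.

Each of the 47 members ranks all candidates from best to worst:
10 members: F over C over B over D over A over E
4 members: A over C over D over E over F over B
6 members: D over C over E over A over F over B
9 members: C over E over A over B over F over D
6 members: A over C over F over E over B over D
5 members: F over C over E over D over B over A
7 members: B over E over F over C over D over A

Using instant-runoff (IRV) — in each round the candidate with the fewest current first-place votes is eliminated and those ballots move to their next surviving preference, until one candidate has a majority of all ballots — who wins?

Round 1: A 10, B 7, C 9, D 6, E 0, F 15. E eliminated.
Round 2: A 10, B 7, C 9, D 6, F 15. D eliminated.
Round 3: A 10, B 7, C 15, F 15. B eliminated.
Round 4: A 10, C 15, F 22. A eliminated.
Round 5: C 25, F 22. C has a majority (≥24).

C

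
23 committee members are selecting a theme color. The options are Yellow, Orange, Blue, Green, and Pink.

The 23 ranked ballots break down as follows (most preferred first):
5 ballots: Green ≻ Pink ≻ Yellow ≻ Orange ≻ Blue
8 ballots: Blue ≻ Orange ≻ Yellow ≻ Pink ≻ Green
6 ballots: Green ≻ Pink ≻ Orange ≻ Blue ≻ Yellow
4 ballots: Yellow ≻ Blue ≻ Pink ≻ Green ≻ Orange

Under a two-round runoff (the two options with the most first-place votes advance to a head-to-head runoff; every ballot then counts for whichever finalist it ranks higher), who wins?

Blue

Round 1 first-place votes: Yellow 4, Orange 0, Blue 8, Green 11, Pink 0. Green and Blue advance.
Runoff: Green is ranked above Blue on 11 ballots, Blue above Green on 12.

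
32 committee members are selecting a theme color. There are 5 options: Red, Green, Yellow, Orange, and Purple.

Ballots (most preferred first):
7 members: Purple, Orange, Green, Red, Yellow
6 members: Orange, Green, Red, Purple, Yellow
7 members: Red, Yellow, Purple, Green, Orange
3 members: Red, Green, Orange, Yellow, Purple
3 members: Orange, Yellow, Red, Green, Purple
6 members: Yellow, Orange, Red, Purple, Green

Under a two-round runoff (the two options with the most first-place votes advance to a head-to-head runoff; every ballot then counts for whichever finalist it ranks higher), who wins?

Round 1 first-place votes: Red 10, Green 0, Yellow 6, Orange 9, Purple 7. Red and Orange advance.
Runoff: Red is ranked above Orange on 10 ballots, Orange above Red on 22.

Orange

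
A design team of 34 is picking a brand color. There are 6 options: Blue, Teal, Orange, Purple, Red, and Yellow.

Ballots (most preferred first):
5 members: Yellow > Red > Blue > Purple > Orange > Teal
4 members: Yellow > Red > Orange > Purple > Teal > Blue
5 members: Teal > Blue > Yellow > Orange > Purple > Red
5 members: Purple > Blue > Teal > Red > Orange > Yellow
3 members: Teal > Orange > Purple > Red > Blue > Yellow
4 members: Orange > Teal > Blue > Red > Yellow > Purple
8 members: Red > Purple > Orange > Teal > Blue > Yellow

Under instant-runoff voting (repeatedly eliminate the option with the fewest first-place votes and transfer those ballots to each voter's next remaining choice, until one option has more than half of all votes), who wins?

Teal

Round 1: Blue 0, Teal 8, Orange 4, Purple 5, Red 8, Yellow 9. Blue eliminated.
Round 2: Teal 8, Orange 4, Purple 5, Red 8, Yellow 9. Orange eliminated.
Round 3: Teal 12, Purple 5, Red 8, Yellow 9. Purple eliminated.
Round 4: Teal 17, Red 8, Yellow 9. Red eliminated.
Round 5: Teal 25, Yellow 9. Teal has a majority (≥18).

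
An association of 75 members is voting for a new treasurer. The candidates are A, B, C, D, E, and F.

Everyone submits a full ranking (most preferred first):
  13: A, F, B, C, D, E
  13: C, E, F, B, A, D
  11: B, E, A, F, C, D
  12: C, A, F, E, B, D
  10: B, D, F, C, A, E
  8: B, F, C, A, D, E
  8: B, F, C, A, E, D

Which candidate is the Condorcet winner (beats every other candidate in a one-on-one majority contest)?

F

F vs A: 39–36
F vs B: 38–37
F vs C: 50–25
F vs D: 65–10
F vs E: 51–24
F beats every other candidate.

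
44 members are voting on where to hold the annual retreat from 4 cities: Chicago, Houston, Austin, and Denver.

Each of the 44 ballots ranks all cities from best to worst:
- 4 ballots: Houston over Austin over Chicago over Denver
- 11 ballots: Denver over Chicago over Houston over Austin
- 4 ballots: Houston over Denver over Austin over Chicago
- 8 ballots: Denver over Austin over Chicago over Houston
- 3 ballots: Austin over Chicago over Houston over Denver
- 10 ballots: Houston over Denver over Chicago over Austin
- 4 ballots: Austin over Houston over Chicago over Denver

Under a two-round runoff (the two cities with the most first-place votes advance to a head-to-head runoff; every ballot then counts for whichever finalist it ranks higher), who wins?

Round 1 first-place votes: Chicago 0, Houston 18, Austin 7, Denver 19. Denver and Houston advance.
Runoff: Denver is ranked above Houston on 19 ballots, Houston above Denver on 25.

Houston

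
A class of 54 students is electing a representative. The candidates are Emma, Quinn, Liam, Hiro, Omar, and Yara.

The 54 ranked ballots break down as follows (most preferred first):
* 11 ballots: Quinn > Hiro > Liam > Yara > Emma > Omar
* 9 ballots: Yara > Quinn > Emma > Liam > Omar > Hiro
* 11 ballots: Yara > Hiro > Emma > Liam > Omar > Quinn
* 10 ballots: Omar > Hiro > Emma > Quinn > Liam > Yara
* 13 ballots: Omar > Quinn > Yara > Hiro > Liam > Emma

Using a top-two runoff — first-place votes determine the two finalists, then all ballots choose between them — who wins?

Yara

Round 1 first-place votes: Emma 0, Quinn 11, Liam 0, Hiro 0, Omar 23, Yara 20. Omar and Yara advance.
Runoff: Omar is ranked above Yara on 23 ballots, Yara above Omar on 31.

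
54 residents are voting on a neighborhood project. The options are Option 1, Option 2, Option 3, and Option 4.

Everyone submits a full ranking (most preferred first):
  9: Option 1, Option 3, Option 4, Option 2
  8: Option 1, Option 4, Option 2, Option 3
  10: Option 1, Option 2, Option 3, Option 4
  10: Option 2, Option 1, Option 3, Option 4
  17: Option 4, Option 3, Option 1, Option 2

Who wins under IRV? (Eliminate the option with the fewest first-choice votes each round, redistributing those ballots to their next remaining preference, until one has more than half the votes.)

Round 1: Option 1 27, Option 2 10, Option 3 0, Option 4 17. Option 3 eliminated.
Round 2: Option 1 27, Option 2 10, Option 4 17. Option 2 eliminated.
Round 3: Option 1 37, Option 4 17. Option 1 has a majority (≥28).

Option 1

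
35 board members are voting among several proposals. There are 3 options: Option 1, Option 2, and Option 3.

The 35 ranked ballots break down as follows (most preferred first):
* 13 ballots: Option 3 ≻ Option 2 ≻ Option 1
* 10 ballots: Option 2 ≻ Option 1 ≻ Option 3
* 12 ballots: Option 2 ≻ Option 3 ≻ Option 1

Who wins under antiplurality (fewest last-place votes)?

Option 2

Last-place votes: Option 1 25, Option 2 0, Option 3 10.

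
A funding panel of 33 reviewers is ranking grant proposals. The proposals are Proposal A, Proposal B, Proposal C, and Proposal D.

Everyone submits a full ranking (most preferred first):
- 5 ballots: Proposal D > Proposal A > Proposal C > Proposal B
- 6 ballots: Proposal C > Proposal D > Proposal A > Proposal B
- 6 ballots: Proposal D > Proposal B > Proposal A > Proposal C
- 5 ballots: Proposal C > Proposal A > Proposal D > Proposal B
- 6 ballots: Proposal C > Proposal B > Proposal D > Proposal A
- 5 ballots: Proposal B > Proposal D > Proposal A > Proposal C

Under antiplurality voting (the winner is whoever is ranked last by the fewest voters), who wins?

Proposal D

Last-place votes: Proposal A 6, Proposal B 16, Proposal C 11, Proposal D 0.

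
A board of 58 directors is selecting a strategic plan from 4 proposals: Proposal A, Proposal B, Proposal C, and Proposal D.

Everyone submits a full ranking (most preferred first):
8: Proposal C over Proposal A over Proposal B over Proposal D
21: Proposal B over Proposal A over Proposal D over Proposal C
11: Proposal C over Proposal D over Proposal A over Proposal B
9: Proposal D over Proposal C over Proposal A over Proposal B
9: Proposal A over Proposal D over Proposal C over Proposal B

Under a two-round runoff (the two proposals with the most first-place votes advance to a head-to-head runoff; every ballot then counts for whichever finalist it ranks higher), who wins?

Proposal C

Round 1 first-place votes: Proposal A 9, Proposal B 21, Proposal C 19, Proposal D 9. Proposal B and Proposal C advance.
Runoff: Proposal B is ranked above Proposal C on 21 ballots, Proposal C above Proposal B on 37.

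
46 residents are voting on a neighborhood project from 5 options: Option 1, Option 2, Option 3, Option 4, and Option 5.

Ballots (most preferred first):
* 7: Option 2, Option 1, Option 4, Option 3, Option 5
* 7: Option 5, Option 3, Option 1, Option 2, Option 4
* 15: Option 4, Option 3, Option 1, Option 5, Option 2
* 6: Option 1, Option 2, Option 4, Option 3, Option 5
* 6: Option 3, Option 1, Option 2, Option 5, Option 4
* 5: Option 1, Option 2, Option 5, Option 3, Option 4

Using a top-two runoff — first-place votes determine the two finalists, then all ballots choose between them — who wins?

Option 1

Round 1 first-place votes: Option 1 11, Option 2 7, Option 3 6, Option 4 15, Option 5 7. Option 4 and Option 1 advance.
Runoff: Option 4 is ranked above Option 1 on 15 ballots, Option 1 above Option 4 on 31.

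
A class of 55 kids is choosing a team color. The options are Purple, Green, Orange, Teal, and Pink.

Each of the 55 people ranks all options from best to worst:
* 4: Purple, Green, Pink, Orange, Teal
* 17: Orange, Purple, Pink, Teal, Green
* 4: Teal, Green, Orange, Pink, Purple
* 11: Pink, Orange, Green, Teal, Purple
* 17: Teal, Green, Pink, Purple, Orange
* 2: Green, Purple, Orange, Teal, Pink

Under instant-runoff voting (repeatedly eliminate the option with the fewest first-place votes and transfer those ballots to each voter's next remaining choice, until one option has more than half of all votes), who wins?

Orange

Round 1: Purple 4, Green 2, Orange 17, Teal 21, Pink 11. Green eliminated.
Round 2: Purple 6, Orange 17, Teal 21, Pink 11. Purple eliminated.
Round 3: Orange 19, Teal 21, Pink 15. Pink eliminated.
Round 4: Orange 34, Teal 21. Orange has a majority (≥28).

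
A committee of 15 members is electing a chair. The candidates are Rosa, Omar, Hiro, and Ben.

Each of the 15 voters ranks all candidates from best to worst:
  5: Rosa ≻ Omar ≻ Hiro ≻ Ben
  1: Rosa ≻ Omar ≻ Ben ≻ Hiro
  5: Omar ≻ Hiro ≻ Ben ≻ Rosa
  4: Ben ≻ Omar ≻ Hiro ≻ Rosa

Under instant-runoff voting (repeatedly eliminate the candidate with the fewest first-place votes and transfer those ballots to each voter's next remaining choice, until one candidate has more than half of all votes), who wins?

Omar

Round 1: Rosa 6, Omar 5, Hiro 0, Ben 4. Hiro eliminated.
Round 2: Rosa 6, Omar 5, Ben 4. Ben eliminated.
Round 3: Rosa 6, Omar 9. Omar has a majority (≥8).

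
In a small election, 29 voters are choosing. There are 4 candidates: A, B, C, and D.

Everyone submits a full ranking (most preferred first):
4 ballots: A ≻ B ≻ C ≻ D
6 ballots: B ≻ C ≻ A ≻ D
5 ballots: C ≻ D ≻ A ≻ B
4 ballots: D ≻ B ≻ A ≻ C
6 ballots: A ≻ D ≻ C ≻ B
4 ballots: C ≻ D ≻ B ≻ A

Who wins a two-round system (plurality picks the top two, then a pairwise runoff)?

Round 1 first-place votes: A 10, B 6, C 9, D 4. A and C advance.
Runoff: A is ranked above C on 14 ballots, C above A on 15.

C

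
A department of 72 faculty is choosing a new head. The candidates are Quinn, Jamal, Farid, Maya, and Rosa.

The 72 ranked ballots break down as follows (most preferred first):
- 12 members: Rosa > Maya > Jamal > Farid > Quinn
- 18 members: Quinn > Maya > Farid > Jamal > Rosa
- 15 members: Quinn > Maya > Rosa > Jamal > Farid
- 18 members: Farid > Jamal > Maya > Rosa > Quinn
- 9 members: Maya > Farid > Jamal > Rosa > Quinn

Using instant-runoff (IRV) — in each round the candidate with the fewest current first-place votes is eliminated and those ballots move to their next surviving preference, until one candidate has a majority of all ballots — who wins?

Round 1: Quinn 33, Jamal 0, Farid 18, Maya 9, Rosa 12. Jamal eliminated.
Round 2: Quinn 33, Farid 18, Maya 9, Rosa 12. Maya eliminated.
Round 3: Quinn 33, Farid 27, Rosa 12. Rosa eliminated.
Round 4: Quinn 33, Farid 39. Farid has a majority (≥37).

Farid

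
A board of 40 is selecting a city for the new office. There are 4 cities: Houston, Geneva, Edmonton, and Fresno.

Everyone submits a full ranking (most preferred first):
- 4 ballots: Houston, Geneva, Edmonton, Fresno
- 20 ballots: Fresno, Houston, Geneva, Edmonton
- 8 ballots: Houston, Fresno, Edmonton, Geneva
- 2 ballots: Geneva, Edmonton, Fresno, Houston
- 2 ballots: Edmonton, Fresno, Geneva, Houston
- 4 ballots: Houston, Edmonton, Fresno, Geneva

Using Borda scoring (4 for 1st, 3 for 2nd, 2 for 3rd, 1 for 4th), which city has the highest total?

Houston

Houston: 4×4 + 20×3 + 8×4 + 2×1 + 2×1 + 4×4 = 128
Geneva: 4×3 + 20×2 + 8×1 + 2×4 + 2×2 + 4×1 = 76
Edmonton: 4×2 + 20×1 + 8×2 + 2×3 + 2×4 + 4×3 = 70
Fresno: 4×1 + 20×4 + 8×3 + 2×2 + 2×3 + 4×2 = 126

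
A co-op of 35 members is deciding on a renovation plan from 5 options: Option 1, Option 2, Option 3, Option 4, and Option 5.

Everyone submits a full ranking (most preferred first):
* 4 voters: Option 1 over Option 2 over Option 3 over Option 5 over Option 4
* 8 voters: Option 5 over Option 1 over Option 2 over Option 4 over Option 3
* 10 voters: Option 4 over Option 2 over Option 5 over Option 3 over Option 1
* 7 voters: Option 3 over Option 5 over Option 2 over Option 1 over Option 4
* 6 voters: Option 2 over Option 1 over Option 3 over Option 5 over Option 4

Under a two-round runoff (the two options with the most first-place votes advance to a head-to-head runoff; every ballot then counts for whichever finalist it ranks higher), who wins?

Option 5

Round 1 first-place votes: Option 1 4, Option 2 6, Option 3 7, Option 4 10, Option 5 8. Option 4 and Option 5 advance.
Runoff: Option 4 is ranked above Option 5 on 10 ballots, Option 5 above Option 4 on 25.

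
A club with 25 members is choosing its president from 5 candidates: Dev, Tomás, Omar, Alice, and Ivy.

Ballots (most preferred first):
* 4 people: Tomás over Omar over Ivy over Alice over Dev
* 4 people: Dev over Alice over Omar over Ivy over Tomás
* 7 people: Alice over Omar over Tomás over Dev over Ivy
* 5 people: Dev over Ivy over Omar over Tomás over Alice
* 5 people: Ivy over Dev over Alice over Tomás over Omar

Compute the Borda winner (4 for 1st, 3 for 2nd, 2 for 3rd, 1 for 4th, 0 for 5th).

Dev: 4×0 + 4×4 + 7×1 + 5×4 + 5×3 = 58
Tomás: 4×4 + 4×0 + 7×2 + 5×1 + 5×1 = 40
Omar: 4×3 + 4×2 + 7×3 + 5×2 + 5×0 = 51
Alice: 4×1 + 4×3 + 7×4 + 5×0 + 5×2 = 54
Ivy: 4×2 + 4×1 + 7×0 + 5×3 + 5×4 = 47

Dev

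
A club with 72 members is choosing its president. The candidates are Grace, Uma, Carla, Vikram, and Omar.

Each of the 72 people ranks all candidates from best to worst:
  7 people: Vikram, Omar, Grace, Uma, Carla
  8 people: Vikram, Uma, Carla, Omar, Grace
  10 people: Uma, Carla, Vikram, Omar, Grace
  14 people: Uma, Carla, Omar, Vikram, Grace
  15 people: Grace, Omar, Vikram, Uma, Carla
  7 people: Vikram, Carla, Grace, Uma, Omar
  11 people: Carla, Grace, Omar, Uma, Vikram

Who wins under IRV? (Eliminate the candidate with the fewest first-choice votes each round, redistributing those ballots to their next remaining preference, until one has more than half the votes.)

Round 1: Grace 15, Uma 24, Carla 11, Vikram 22, Omar 0. Omar eliminated.
Round 2: Grace 15, Uma 24, Carla 11, Vikram 22. Carla eliminated.
Round 3: Grace 26, Uma 24, Vikram 22. Vikram eliminated.
Round 4: Grace 40, Uma 32. Grace has a majority (≥37).

Grace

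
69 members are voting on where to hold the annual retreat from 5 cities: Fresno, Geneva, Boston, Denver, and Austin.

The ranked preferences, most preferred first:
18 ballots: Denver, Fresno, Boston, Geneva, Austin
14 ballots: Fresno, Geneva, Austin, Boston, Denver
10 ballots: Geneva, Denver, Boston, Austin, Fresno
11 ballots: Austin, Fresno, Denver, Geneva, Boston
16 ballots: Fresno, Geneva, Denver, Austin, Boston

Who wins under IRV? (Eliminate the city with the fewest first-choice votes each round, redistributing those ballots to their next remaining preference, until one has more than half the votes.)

Fresno

Round 1: Fresno 30, Geneva 10, Boston 0, Denver 18, Austin 11. Boston eliminated.
Round 2: Fresno 30, Geneva 10, Denver 18, Austin 11. Geneva eliminated.
Round 3: Fresno 30, Denver 28, Austin 11. Austin eliminated.
Round 4: Fresno 41, Denver 28. Fresno has a majority (≥35).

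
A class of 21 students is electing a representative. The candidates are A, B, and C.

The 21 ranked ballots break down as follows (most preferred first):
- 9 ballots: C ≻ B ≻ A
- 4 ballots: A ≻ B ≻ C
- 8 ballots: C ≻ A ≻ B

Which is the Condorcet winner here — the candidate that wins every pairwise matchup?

C

C vs A: 17–4
C vs B: 17–4
C beats every other candidate.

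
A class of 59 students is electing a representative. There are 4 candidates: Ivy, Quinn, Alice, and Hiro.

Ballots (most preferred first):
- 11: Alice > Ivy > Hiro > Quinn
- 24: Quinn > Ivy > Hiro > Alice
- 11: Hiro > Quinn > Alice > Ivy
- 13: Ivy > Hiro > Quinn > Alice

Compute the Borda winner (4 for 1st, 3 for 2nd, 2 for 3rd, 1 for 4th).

Ivy

Ivy: 11×3 + 24×3 + 11×1 + 13×4 = 168
Quinn: 11×1 + 24×4 + 11×3 + 13×2 = 166
Alice: 11×4 + 24×1 + 11×2 + 13×1 = 103
Hiro: 11×2 + 24×2 + 11×4 + 13×3 = 153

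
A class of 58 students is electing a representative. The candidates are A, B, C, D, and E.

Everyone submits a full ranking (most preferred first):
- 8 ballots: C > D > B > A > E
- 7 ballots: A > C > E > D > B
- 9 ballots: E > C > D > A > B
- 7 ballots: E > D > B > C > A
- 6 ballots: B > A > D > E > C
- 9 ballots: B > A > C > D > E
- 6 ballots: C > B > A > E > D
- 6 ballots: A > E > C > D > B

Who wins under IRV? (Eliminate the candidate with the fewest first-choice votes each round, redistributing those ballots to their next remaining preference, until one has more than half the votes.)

C

Round 1: A 13, B 15, C 14, D 0, E 16. D eliminated.
Round 2: A 13, B 15, C 14, E 16. A eliminated.
Round 3: B 15, C 21, E 22. B eliminated.
Round 4: C 30, E 28. C has a majority (≥30).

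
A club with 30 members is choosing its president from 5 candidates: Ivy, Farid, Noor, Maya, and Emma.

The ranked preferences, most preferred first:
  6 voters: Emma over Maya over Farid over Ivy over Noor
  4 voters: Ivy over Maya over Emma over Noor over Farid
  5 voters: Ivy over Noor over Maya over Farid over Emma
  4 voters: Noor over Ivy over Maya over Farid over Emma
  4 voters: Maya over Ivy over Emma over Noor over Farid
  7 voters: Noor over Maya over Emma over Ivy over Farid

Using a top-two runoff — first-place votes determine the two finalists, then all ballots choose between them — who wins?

Ivy

Round 1 first-place votes: Ivy 9, Farid 0, Noor 11, Maya 4, Emma 6. Noor and Ivy advance.
Runoff: Noor is ranked above Ivy on 11 ballots, Ivy above Noor on 19.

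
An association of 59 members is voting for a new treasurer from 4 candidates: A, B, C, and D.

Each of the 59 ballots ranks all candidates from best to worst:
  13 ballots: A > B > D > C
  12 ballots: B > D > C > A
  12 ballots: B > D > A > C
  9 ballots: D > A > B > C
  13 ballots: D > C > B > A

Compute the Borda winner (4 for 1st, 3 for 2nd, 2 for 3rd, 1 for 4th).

D

A: 13×4 + 12×1 + 12×2 + 9×3 + 13×1 = 128
B: 13×3 + 12×4 + 12×4 + 9×2 + 13×2 = 179
C: 13×1 + 12×2 + 12×1 + 9×1 + 13×3 = 97
D: 13×2 + 12×3 + 12×3 + 9×4 + 13×4 = 186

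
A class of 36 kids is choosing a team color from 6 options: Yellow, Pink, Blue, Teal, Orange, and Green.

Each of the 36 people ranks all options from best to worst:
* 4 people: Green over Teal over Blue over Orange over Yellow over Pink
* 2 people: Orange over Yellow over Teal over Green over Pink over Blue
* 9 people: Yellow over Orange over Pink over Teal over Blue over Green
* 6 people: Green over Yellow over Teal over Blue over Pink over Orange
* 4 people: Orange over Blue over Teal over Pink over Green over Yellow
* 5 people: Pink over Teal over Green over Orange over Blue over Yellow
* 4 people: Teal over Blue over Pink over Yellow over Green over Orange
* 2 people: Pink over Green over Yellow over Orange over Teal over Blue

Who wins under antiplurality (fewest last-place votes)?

Last-place votes: Yellow 9, Pink 4, Blue 4, Teal 0, Orange 10, Green 9.

Teal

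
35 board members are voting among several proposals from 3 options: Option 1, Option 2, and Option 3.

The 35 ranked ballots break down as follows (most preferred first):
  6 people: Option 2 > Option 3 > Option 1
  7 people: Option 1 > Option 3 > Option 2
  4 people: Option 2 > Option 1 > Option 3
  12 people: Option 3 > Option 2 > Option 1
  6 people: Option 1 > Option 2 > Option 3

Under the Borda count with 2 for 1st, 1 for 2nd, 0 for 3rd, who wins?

Option 1: 6×0 + 7×2 + 4×1 + 12×0 + 6×2 = 30
Option 2: 6×2 + 7×0 + 4×2 + 12×1 + 6×1 = 38
Option 3: 6×1 + 7×1 + 4×0 + 12×2 + 6×0 = 37

Option 2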